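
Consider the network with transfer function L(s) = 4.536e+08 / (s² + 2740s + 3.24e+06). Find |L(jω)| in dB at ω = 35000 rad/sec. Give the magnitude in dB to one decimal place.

-8.6 dB

|(j35000)² + 2740(j35000) + 3.24e+06| = |-1.2218e+09 + j9.59e+07| = 1.226e+09
|L(j35000)| = 4.536e+08 / 1.226e+09 = 0.37013
20 log₁₀(0.37013) = -8.63 dB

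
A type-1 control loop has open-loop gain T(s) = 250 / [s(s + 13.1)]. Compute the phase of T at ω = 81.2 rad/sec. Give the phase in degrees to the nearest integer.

-171°

∠(j81.2 + 13.1) = arctan(81.2/13.1) = 80.84°
∠(j81.2) = 90.00°
∠T(j81.2) = − (80.84° + 90.00°) = -170.84°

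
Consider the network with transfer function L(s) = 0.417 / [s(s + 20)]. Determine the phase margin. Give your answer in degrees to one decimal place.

89.9°

Gain crossover: |L(jω)| = 1 at ω ≈ 0.0208 rad/sec.
∠L(j0.0208) = −90° − arctan(0.0208/20) ≈ -90.06°
PM = 180° + (-90.06°) = 89.94°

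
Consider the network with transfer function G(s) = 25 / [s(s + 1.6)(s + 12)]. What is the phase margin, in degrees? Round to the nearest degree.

Gain crossover: |G(jω)| = 1 at ω ≈ 1.08 rad/s.
∠G(j1.08) = −90° − arctan(1.08/1.6) − arctan(1.08/12) ≈ -129.05°
PM = 180° + (-129.05°) = 50.95°

51°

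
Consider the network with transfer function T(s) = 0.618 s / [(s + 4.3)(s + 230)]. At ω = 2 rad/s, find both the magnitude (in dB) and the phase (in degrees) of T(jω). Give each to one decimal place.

|j2| = 2
|j2 + 4.3| = √(2² + 4.3²) = 4.742
|j2 + 230| = √(2² + 230²) = 230
|T(j2)| = 0.618 × 2 / (4.742 × 230) = 0.0011331
20 log₁₀(0.0011331) = -58.91 dB
∠(j2) = 90.00°
∠(j2 + 4.3) = arctan(2/4.3) = 24.94°
∠(j2 + 230) = arctan(2/230) = 0.50°
∠T(j2) = 90.00° − (24.94° + 0.50°) = 64.56°

|T| = -58.9 dB, ∠T = 64.6°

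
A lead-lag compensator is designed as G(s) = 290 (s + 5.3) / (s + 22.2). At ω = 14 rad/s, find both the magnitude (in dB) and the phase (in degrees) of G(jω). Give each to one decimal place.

|G| = 44.4 dB, ∠G = 37.0 deg

|j14 + 5.3| = √(14² + 5.3²) = 14.97
|j14 + 22.2| = √(14² + 22.2²) = 26.25
|G(j14)| = 290 × 14.97 / 26.25 = 165.41
20 log₁₀(165.41) = 44.37 dB
∠(j14 + 5.3) = arctan(14/5.3) = 69.26°
∠(j14 + 22.2) = arctan(14/22.2) = 32.24°
∠G(j14) = 69.26° − 32.24° = 37.03°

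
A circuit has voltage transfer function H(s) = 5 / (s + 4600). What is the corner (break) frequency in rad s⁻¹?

The single real pole at s = −4600 gives a corner at ω = 4600 rad s⁻¹.

4600 rad s⁻¹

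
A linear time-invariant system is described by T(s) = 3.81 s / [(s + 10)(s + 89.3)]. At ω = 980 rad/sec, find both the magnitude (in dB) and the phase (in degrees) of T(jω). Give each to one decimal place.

|T| = -48.2 dB, ∠T = -84.2°

|j980| = 980
|j980 + 10| = √(980² + 10²) = 980.1
|j980 + 89.3| = √(980² + 89.3²) = 984.1
|T(j980)| = 3.81 × 980 / (980.1 × 984.1) = 0.0038715
20 log₁₀(0.0038715) = -48.24 dB
∠(j980) = 90.00°
∠(j980 + 10) = arctan(980/10) = 89.42°
∠(j980 + 89.3) = arctan(980/89.3) = 84.79°
∠T(j980) = 90.00° − (89.42° + 84.79°) = -84.21°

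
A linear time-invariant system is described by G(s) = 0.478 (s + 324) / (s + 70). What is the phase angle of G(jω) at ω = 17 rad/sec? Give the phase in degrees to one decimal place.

-10.6 deg

∠(j17 + 324) = arctan(17/324) = 3.00°
∠(j17 + 70) = arctan(17/70) = 13.65°
∠G(j17) = 3.00° − 13.65° = -10.65°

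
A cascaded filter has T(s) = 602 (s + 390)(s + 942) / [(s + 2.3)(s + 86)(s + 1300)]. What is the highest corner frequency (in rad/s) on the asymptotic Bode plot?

1300 rad/s

Break frequencies occur at each pole and zero magnitude: 2.3 rad/s, 86 rad/s, 390 rad/s, 942 rad/s, 1300 rad/s.
The highest is 1300 rad/s.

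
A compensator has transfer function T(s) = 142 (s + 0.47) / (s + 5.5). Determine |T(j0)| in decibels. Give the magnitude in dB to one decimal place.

21.7 dB

T(0) = 142 × 0.47 / 5.5 = 12.135
20 log₁₀(12.135) = 21.68 dB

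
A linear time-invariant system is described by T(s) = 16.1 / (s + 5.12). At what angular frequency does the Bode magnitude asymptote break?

5.12 rad/s

The single real pole at s = −5.12 gives a corner at ω = 5.12 rad/s.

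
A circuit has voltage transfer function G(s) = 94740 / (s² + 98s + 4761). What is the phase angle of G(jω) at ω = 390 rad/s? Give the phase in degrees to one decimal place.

-165.5°

∠[(j390)² + 98(j390) + 4761] = ∠[-1.4734e+05 + j38220] = 165.46°
∠G(j390) = −165.46° = -165.46°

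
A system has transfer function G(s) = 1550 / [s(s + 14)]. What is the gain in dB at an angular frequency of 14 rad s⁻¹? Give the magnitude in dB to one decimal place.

|j14 + 14| = √(14² + 14²) = 19.8
|j14| = 14
|G(j14)| = 1550 / (19.8 × 14) = 5.5919
20 log₁₀(5.5919) = 14.95 dB

15.0 dB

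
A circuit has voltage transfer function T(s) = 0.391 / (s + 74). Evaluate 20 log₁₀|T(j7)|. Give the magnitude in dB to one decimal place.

|j7 + 74| = √(7² + 74²) = 74.33
|T(j7)| = 0.391 / 74.33 = 0.0052603
20 log₁₀(0.0052603) = -45.58 dB

-45.6 dB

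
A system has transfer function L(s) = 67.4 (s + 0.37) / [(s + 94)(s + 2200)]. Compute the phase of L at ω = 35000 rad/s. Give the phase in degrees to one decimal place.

∠(j35000 + 0.37) = arctan(35000/0.37) = 90.00°
∠(j35000 + 94) = arctan(35000/94) = 89.85°
∠(j35000 + 2200) = arctan(35000/2200) = 86.40°
∠L(j35000) = 90.00° − (89.85° + 86.40°) = -86.25°

-86.3°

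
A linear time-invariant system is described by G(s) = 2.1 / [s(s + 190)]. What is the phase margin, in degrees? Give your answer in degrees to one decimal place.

Gain crossover: |G(jω)| = 1 at ω ≈ 0.0111 rad/sec.
∠G(j0.0111) = −90° − arctan(0.0111/190) ≈ -90.00°
PM = 180° + (-90.00°) = 90.00°

90.0 deg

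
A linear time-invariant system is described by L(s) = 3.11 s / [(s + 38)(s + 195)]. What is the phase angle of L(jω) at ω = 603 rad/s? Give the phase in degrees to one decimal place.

-68.5°

∠(j603) = 90.00°
∠(j603 + 38) = arctan(603/38) = 86.39°
∠(j603 + 195) = arctan(603/195) = 72.08°
∠L(j603) = 90.00° − (86.39° + 72.08°) = -68.47°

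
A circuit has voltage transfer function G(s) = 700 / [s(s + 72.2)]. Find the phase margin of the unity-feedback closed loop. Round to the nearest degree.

82°

Gain crossover: |G(jω)| = 1 at ω ≈ 9.61 rad s⁻¹.
∠G(j9.61) = −90° − arctan(9.61/72.2) ≈ -97.58°
PM = 180° + (-97.58°) = 82.42°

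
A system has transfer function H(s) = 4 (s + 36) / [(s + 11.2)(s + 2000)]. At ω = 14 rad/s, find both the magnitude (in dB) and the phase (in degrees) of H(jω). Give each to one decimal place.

|H| = -47.3 dB, ∠H = -30.5°

|j14 + 36| = √(14² + 36²) = 38.63
|j14 + 11.2| = √(14² + 11.2²) = 17.93
|j14 + 2000| = √(14² + 2000²) = 2000
|H(j14)| = 4 × 38.63 / (17.93 × 2000) = 0.0043088
20 log₁₀(0.0043088) = -47.31 dB
∠(j14 + 36) = arctan(14/36) = 21.25°
∠(j14 + 11.2) = arctan(14/11.2) = 51.34°
∠(j14 + 2000) = arctan(14/2000) = 0.40°
∠H(j14) = 21.25° − (51.34° + 0.40°) = -30.49°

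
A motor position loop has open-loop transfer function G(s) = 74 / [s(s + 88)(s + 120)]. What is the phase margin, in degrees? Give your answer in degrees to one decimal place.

Gain crossover: |G(jω)| = 1 at ω ≈ 0.00701 rad/s.
∠G(j0.00701) = −90° − arctan(0.00701/88) − arctan(0.00701/120) ≈ -90.01°
PM = 180° + (-90.01°) = 89.99°

90.0 deg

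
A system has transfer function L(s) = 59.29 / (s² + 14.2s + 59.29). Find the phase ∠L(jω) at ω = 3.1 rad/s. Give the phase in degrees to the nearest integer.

∠[(j3.1)² + 14.2(j3.1) + 59.29] = ∠[49.68 + j44.02] = 41.54°
∠L(j3.1) = −41.54° = -41.54°

-42°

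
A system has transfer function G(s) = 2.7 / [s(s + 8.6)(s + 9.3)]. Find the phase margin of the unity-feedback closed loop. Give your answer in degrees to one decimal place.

Gain crossover: |G(jω)| = 1 at ω ≈ 0.0338 rad s⁻¹.
∠G(j0.0338) = −90° − arctan(0.0338/8.6) − arctan(0.0338/9.3) ≈ -90.43°
PM = 180° + (-90.43°) = 89.57°

89.6°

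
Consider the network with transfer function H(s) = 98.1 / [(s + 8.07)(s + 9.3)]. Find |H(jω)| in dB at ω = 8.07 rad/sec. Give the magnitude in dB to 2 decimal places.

-3.12 dB

|j8.07 + 8.07| = √(8.07² + 8.07²) = 11.41
|j8.07 + 9.3| = √(8.07² + 9.3²) = 12.31
|H(j8.07)| = 98.1 / (11.41 × 12.31) = 0.69809
20 log₁₀(0.69809) = -3.122 dB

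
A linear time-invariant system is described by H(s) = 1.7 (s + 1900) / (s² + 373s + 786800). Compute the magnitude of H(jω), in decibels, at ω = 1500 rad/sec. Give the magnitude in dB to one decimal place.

-51.6 dB

|j1500 + 1900| = √(1500² + 1900²) = 2421
|(j1500)² + 373(j1500) + 786800| = |-1.4632e+06 + j5.595e+05| = 1.567e+06
|H(j1500)| = 1.7 × 2421 / 1.567e+06 = 0.002627
20 log₁₀(0.002627) = -51.61 dB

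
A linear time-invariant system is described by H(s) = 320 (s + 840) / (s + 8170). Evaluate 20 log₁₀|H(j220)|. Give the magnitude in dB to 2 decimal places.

30.63 dB

|j220 + 840| = √(220² + 840²) = 868.3
|j220 + 8170| = √(220² + 8170²) = 8173
|H(j220)| = 320 × 868.3 / 8173 = 33.998
20 log₁₀(33.998) = 30.629 dB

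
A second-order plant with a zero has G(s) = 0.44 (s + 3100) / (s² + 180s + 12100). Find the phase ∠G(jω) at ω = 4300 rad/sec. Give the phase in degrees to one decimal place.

∠(j4300 + 3100) = arctan(4300/3100) = 54.21°
∠[(j4300)² + 180(j4300) + 12100] = ∠[-1.8478e+07 + j7.74e+05] = 177.60°
∠G(j4300) = 54.21° − 177.60° = -123.39°

-123.4°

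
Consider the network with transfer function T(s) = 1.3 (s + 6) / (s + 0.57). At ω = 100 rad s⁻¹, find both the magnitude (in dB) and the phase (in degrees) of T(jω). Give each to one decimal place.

|T| = 2.3 dB, ∠T = -3.1°

|j100 + 6| = √(100² + 6²) = 100.2
|j100 + 0.57| = √(100² + 0.57²) = 100
|T(j100)| = 1.3 × 100.2 / 100 = 1.3023
20 log₁₀(1.3023) = 2.29 dB
∠(j100 + 6) = arctan(100/6) = 86.57°
∠(j100 + 0.57) = arctan(100/0.57) = 89.67°
∠T(j100) = 86.57° − 89.67° = -3.11°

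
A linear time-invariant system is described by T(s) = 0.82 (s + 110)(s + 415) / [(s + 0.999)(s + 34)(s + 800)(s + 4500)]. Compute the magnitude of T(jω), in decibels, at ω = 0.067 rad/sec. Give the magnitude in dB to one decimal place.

|j0.067 + 110| = √(0.067² + 110²) = 110
|j0.067 + 415| = √(0.067² + 415²) = 415
|j0.067 + 0.999| = √(0.067² + 0.999²) = 1.001
|j0.067 + 34| = √(0.067² + 34²) = 34
|j0.067 + 800| = √(0.067² + 800²) = 800
|j0.067 + 4500| = √(0.067² + 4500²) = 4500
|T(j0.067)| = 0.82 × 110 × 415 / (1.001 × 34 × 800 × 4500) = 0.00030544
20 log₁₀(0.00030544) = -70.30 dB

-70.3 dB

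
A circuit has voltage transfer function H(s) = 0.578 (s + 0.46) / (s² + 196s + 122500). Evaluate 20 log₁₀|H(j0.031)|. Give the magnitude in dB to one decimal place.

|j0.031 + 0.46| = √(0.031² + 0.46²) = 0.461
|(j0.031)² + 196(j0.031) + 122500| = |1.225e+05 + j6.076| = 1.225e+05
|H(j0.031)| = 0.578 × 0.461 / 1.225e+05 = 2.1754e-06
20 log₁₀(2.1754e-06) = -113.25 dB

-113.2 dB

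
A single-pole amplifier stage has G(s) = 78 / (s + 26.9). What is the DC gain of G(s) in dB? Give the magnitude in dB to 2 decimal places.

G(0) = 78 / 26.9 = 2.8996
20 log₁₀(2.8996) = 9.247 dB

9.25 dB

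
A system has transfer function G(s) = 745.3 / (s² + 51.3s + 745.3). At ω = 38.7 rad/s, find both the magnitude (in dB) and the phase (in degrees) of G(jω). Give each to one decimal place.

|(j38.7)² + 51.3(j38.7) + 745.3| = |-752.39 + j1985.3| = 2123
|G(j38.7)| = 745.3 / 2123 = 0.35104
20 log₁₀(0.35104) = -9.09 dB
∠[(j38.7)² + 51.3(j38.7) + 745.3] = ∠[-752.39 + j1985.3] = 110.76°
∠G(j38.7) = −110.76° = -110.76°

|G| = -9.1 dB, ∠G = -110.8°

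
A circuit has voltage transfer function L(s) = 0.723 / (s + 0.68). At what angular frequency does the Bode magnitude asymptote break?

The single real pole at s = −0.68 gives a corner at ω = 0.68 rad s⁻¹.

0.68 rad s⁻¹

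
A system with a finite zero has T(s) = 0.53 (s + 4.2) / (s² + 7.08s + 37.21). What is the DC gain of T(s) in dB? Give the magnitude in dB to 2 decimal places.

-24.46 dB

T(0) = 0.53 × 4.2 / 37.21 = 0.059823
20 log₁₀(0.059823) = -24.463 dB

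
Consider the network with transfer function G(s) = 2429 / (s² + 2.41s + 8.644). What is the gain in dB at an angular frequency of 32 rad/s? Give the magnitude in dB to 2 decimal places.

7.55 dB

|(j32)² + 2.41(j32) + 8.644| = |-1015.4 + j77.12| = 1018
|G(j32)| = 2429 / 1018 = 2.3854
20 log₁₀(2.3854) = 7.551 dB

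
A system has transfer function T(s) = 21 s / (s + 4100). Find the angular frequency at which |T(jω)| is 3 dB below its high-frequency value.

4100 rad/s

For a single-pole high-pass, the −3 dB point is at the pole: ω = 4100 rad/s.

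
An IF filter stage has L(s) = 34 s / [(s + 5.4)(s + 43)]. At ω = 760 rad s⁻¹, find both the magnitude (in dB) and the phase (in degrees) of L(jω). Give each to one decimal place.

|L| = -27.0 dB, ∠L = -86.4°

|j760| = 760
|j760 + 5.4| = √(760² + 5.4²) = 760
|j760 + 43| = √(760² + 43²) = 761.2
|L(j760)| = 34 × 760 / (760 × 761.2) = 0.044664
20 log₁₀(0.044664) = -27.00 dB
∠(j760) = 90.00°
∠(j760 + 5.4) = arctan(760/5.4) = 89.59°
∠(j760 + 43) = arctan(760/43) = 86.76°
∠L(j760) = 90.00° − (89.59° + 86.76°) = -86.35°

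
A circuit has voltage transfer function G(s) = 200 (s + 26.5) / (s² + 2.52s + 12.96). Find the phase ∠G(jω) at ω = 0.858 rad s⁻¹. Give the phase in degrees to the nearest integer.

-8 deg

∠(j0.858 + 26.5) = arctan(0.858/26.5) = 1.85°
∠[(j0.858)² + 2.52(j0.858) + 12.96] = ∠[12.224 + j2.1622] = 10.03°
∠G(j0.858) = 1.85° − 10.03° = -8.18°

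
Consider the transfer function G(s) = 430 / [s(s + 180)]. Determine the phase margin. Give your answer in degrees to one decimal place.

Gain crossover: |G(jω)| = 1 at ω ≈ 2.39 rad/s.
∠G(j2.39) = −90° − arctan(2.39/180) ≈ -90.76°
PM = 180° + (-90.76°) = 89.24°

89.2 deg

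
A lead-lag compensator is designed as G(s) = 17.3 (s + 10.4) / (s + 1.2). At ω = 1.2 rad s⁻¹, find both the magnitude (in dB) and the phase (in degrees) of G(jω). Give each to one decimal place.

|G| = 40.6 dB, ∠G = -38.4°

|j1.2 + 10.4| = √(1.2² + 10.4²) = 10.47
|j1.2 + 1.2| = √(1.2² + 1.2²) = 1.697
|G(j1.2)| = 17.3 × 10.47 / 1.697 = 106.72
20 log₁₀(106.72) = 40.57 dB
∠(j1.2 + 10.4) = arctan(1.2/10.4) = 6.58°
∠(j1.2 + 1.2) = arctan(1.2/1.2) = 45.00°
∠G(j1.2) = 6.58° − 45.00° = -38.42°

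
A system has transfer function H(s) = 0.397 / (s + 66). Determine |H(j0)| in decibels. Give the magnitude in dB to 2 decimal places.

H(0) = 0.397 / 66 = 0.0060152
20 log₁₀(0.0060152) = -44.415 dB

-44.42 dB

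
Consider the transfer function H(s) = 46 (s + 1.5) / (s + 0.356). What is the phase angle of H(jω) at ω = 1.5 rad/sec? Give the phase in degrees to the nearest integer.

-32°

∠(j1.5 + 1.5) = arctan(1.5/1.5) = 45.00°
∠(j1.5 + 0.356) = arctan(1.5/0.356) = 76.65°
∠H(j1.5) = 45.00° − 76.65° = -31.65°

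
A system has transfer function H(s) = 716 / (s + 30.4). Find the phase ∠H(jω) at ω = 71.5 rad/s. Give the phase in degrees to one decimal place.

-67.0°

∠(j71.5 + 30.4) = arctan(71.5/30.4) = 66.97°
∠H(j71.5) = −66.97° = -66.97°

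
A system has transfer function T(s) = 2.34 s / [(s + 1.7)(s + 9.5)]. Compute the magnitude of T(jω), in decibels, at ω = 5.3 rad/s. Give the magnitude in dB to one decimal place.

|j5.3| = 5.3
|j5.3 + 1.7| = √(5.3² + 1.7²) = 5.566
|j5.3 + 9.5| = √(5.3² + 9.5²) = 10.88
|T(j5.3)| = 2.34 × 5.3 / (5.566 × 10.88) = 0.20483
20 log₁₀(0.20483) = -13.77 dB

-13.8 dB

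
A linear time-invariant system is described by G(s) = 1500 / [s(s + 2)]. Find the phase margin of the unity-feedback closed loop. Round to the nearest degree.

3°

Gain crossover: |G(jω)| = 1 at ω ≈ 38.7 rad/s.
∠G(j38.7) = −90° − arctan(38.7/2) ≈ -177.04°
PM = 180° + (-177.04°) = 2.96°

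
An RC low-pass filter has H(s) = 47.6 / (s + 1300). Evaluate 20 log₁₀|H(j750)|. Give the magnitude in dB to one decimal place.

|j750 + 1300| = √(750² + 1300²) = 1501
|H(j750)| = 47.6 / 1501 = 0.031716
20 log₁₀(0.031716) = -29.97 dB

-30.0 dB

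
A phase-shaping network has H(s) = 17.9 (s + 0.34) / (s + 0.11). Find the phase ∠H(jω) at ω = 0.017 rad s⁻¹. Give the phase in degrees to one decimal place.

∠(j0.017 + 0.34) = arctan(0.017/0.34) = 2.86°
∠(j0.017 + 0.11) = arctan(0.017/0.11) = 8.79°
∠H(j0.017) = 2.86° − 8.79° = -5.92°

-5.9°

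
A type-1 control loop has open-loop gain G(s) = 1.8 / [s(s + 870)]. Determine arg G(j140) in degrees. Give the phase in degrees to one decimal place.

∠(j140 + 870) = arctan(140/870) = 9.14°
∠(j140) = 90.00°
∠G(j140) = − (9.14° + 90.00°) = -99.14°

-99.1°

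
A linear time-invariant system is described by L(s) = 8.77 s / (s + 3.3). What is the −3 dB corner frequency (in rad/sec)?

For a single-pole high-pass, the −3 dB point is at the pole: ω = 3.3 rad/sec.

3.3 rad/sec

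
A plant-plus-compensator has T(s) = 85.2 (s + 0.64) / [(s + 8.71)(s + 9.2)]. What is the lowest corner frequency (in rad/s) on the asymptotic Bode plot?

Break frequencies occur at each pole and zero magnitude: 0.64 rad/s, 8.71 rad/s, 9.2 rad/s.
The lowest is 0.64 rad/s.

0.64 rad/s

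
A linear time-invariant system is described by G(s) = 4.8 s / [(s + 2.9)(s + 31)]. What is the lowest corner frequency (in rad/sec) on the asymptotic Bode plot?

Break frequencies occur at each pole and zero magnitude: 2.9 rad/sec, 31 rad/sec.
The lowest is 2.9 rad/sec.

2.9 rad/sec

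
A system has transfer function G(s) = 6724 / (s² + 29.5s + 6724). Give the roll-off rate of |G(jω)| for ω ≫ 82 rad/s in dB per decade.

With 0 zeros and 2 poles, the high-frequency asymptotic slope is 20 × (0 − 2) = -40 dB/decade.

-40 dB/decade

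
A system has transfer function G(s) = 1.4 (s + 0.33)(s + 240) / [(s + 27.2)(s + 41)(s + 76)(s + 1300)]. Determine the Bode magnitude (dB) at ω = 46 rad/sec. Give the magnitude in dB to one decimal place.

|j46 + 0.33| = √(46² + 0.33²) = 46
|j46 + 240| = √(46² + 240²) = 244.4
|j46 + 27.2| = √(46² + 27.2²) = 53.44
|j46 + 41| = √(46² + 41²) = 61.62
|j46 + 76| = √(46² + 76²) = 88.84
|j46 + 1300| = √(46² + 1300²) = 1301
|G(j46)| = 1.4 × 46 × 244.4 / (53.44 × 61.62 × 88.84 × 1301) = 4.1357e-05
20 log₁₀(4.1357e-05) = -87.67 dB

-87.7 dB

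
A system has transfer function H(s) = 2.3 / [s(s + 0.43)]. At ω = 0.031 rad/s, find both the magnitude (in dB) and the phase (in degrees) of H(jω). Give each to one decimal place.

|H| = 44.7 dB, ∠H = -94.1°

|j0.031 + 0.43| = √(0.031² + 0.43²) = 0.4311
|j0.031| = 0.031
|H(j0.031)| = 2.3 / (0.4311 × 0.031) = 172.1
20 log₁₀(172.1) = 44.72 dB
∠(j0.031 + 0.43) = arctan(0.031/0.43) = 4.12°
∠(j0.031) = 90.00°
∠H(j0.031) = − (4.12° + 90.00°) = -94.12°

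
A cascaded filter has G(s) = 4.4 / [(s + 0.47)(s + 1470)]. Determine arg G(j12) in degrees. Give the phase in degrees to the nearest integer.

-88°

∠(j12 + 0.47) = arctan(12/0.47) = 87.76°
∠(j12 + 1470) = arctan(12/1470) = 0.47°
∠G(j12) = − (87.76° + 0.47°) = -88.22°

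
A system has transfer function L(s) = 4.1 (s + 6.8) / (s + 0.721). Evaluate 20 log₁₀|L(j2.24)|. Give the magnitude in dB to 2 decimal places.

21.92 dB

|j2.24 + 6.8| = √(2.24² + 6.8²) = 7.159
|j2.24 + 0.721| = √(2.24² + 0.721²) = 2.353
|L(j2.24)| = 4.1 × 7.159 / 2.353 = 12.474
20 log₁₀(12.474) = 21.920 dB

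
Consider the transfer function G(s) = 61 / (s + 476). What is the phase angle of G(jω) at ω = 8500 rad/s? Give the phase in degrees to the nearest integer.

∠(j8500 + 476) = arctan(8500/476) = 86.79°
∠G(j8500) = −86.79° = -86.79°

-87°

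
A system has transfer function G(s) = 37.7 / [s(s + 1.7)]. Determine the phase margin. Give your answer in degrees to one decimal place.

Gain crossover: |G(jω)| = 1 at ω ≈ 6.02 rad/s.
∠G(j6.02) = −90° − arctan(6.02/1.7) ≈ -164.24°
PM = 180° + (-164.24°) = 15.76°

15.8 deg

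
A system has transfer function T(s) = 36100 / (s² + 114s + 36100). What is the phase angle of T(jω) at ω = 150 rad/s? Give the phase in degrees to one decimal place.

∠[(j150)² + 114(j150) + 36100] = ∠[13600 + j17100] = 51.50°
∠T(j150) = −51.50° = -51.50°

-51.5°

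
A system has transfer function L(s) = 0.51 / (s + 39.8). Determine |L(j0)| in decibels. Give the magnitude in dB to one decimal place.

L(0) = 0.51 / 39.8 = 0.012814
20 log₁₀(0.012814) = -37.85 dB

-37.8 dB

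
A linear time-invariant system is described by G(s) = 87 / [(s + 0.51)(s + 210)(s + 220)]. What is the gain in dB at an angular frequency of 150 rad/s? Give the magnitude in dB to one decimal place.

|j150 + 0.51| = √(150² + 0.51²) = 150
|j150 + 210| = √(150² + 210²) = 258.1
|j150 + 220| = √(150² + 220²) = 266.3
|G(j150)| = 87 / (150 × 258.1 × 266.3) = 8.4404e-06
20 log₁₀(8.4404e-06) = -101.47 dB

-101.5 dB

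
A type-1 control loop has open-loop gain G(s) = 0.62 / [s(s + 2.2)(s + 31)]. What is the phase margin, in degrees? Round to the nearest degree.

Gain crossover: |G(jω)| = 1 at ω ≈ 0.00909 rad/sec.
∠G(j0.00909) = −90° − arctan(0.00909/2.2) − arctan(0.00909/31) ≈ -90.25°
PM = 180° + (-90.25°) = 89.75°

90°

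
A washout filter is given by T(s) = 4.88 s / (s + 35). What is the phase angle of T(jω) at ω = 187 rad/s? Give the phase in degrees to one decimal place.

10.6°

∠(j187) = 90.00°
∠(j187 + 35) = arctan(187/35) = 79.40°
∠T(j187) = 90.00° − 79.40° = 10.60°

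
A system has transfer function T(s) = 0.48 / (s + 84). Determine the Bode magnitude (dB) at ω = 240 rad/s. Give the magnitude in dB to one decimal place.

|j240 + 84| = √(240² + 84²) = 254.3
|T(j240)| = 0.48 / 254.3 = 0.0018877
20 log₁₀(0.0018877) = -54.48 dB

-54.5 dB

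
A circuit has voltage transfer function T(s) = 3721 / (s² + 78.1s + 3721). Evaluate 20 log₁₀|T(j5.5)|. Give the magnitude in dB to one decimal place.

|(j5.5)² + 78.1(j5.5) + 3721| = |3690.8 + j429.55| = 3716
|T(j5.5)| = 3721 / 3716 = 1.0014
20 log₁₀(1.0014) = 0.01 dB

0.0 dB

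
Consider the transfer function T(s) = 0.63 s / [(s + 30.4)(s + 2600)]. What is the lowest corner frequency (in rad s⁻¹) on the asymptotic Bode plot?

Break frequencies occur at each pole and zero magnitude: 30.4 rad s⁻¹, 2600 rad s⁻¹.
The lowest is 30.4 rad s⁻¹.

30.4 rad s⁻¹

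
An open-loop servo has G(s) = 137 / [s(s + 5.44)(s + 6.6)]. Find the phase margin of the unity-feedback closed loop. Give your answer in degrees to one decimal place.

Gain crossover: |G(jω)| = 1 at ω ≈ 3.03 rad/s.
∠G(j3.03) = −90° − arctan(3.03/5.44) − arctan(3.03/6.6) ≈ -143.77°
PM = 180° + (-143.77°) = 36.23°

36.2°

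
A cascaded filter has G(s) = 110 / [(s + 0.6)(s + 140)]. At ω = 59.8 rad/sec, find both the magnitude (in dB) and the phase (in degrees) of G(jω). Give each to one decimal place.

|G| = -38.4 dB, ∠G = -112.6°

|j59.8 + 0.6| = √(59.8² + 0.6²) = 59.8
|j59.8 + 140| = √(59.8² + 140²) = 152.2
|G(j59.8)| = 110 / (59.8 × 152.2) = 0.012082
20 log₁₀(0.012082) = -38.36 dB
∠(j59.8 + 0.6) = arctan(59.8/0.6) = 89.43°
∠(j59.8 + 140) = arctan(59.8/140) = 23.13°
∠G(j59.8) = − (89.43° + 23.13°) = -112.55°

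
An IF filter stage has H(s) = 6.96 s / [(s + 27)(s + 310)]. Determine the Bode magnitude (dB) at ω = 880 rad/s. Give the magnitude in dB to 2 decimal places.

-42.55 dB

|j880| = 880
|j880 + 27| = √(880² + 27²) = 880.4
|j880 + 310| = √(880² + 310²) = 933
|H(j880)| = 6.96 × 880 / (880.4 × 933) = 0.0074563
20 log₁₀(0.0074563) = -42.550 dB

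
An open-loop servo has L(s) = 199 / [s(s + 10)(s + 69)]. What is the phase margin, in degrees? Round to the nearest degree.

88°

Gain crossover: |L(jω)| = 1 at ω ≈ 0.288 rad s⁻¹.
∠L(j0.288) = −90° − arctan(0.288/10) − arctan(0.288/69) ≈ -91.89°
PM = 180° + (-91.89°) = 88.11°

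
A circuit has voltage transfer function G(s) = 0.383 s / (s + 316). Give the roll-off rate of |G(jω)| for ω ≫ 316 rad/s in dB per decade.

With 1 zero and 1 pole, the high-frequency asymptotic slope is 20 × (1 − 1) = 0 dB/decade.

0 dB/decade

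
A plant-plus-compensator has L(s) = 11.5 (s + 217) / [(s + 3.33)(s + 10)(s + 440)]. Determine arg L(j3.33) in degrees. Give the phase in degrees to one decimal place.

∠(j3.33 + 217) = arctan(3.33/217) = 0.88°
∠(j3.33 + 3.33) = arctan(3.33/3.33) = 45.00°
∠(j3.33 + 10) = arctan(3.33/10) = 18.42°
∠(j3.33 + 440) = arctan(3.33/440) = 0.43°
∠L(j3.33) = 0.88° − (45.00° + 18.42° + 0.43°) = -62.97°

-63.0 deg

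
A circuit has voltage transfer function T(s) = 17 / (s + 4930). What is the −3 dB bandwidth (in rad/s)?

4930 rad/s

For a single-pole low-pass, the −3 dB point is at the pole: ω = 4930 rad/s.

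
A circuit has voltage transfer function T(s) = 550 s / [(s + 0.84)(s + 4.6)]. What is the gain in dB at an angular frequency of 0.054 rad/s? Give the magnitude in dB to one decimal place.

17.7 dB

|j0.054| = 0.054
|j0.054 + 0.84| = √(0.054² + 0.84²) = 0.8417
|j0.054 + 4.6| = √(0.054² + 4.6²) = 4.6
|T(j0.054)| = 550 × 0.054 / (0.8417 × 4.6) = 7.67
20 log₁₀(7.67) = 17.70 dB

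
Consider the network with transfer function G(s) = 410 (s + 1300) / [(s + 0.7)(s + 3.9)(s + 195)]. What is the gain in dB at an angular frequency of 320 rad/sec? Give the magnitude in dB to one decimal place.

-36.9 dB

|j320 + 1300| = √(320² + 1300²) = 1339
|j320 + 0.7| = √(320² + 0.7²) = 320
|j320 + 3.9| = √(320² + 3.9²) = 320
|j320 + 195| = √(320² + 195²) = 374.7
|G(j320)| = 410 × 1339 / (320 × 320 × 374.7) = 0.014304
20 log₁₀(0.014304) = -36.89 dB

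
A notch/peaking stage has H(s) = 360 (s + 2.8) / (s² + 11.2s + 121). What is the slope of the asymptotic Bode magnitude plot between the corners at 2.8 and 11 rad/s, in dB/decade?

20 dB/decade

In this band the factors already past their corner are: zero at 2.8; net slope = 20 dB/decade.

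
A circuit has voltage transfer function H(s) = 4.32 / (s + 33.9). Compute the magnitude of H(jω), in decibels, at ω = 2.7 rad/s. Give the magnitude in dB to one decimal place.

|j2.7 + 33.9| = √(2.7² + 33.9²) = 34.01
|H(j2.7)| = 4.32 / 34.01 = 0.12703
20 log₁₀(0.12703) = -17.92 dB

-17.9 dB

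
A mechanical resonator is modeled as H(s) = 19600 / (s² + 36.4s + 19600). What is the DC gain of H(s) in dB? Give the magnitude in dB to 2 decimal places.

H(0) = 19600 / 19600 = 1
20 log₁₀(1) = 0.000 dB

0.00 dB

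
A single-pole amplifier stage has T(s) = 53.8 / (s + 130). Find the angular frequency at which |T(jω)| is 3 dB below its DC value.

For a single-pole low-pass, the −3 dB point is at the pole: ω = 130 rad/s.

130 rad/s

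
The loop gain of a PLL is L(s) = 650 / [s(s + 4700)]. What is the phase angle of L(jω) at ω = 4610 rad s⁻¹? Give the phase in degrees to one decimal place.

∠(j4610 + 4700) = arctan(4610/4700) = 44.45°
∠(j4610) = 90.00°
∠L(j4610) = − (44.45° + 90.00°) = -134.45°

-134.4°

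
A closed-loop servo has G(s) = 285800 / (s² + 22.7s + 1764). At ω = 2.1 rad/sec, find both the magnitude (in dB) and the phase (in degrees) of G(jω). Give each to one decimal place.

|(j2.1)² + 22.7(j2.1) + 1764| = |1759.6 + j47.67| = 1760
|G(j2.1)| = 285800 / 1760 = 162.36
20 log₁₀(162.36) = 44.21 dB
∠[(j2.1)² + 22.7(j2.1) + 1764] = ∠[1759.6 + j47.67] = 1.55°
∠G(j2.1) = −1.55° = -1.55°

|G| = 44.2 dB, ∠G = -1.6°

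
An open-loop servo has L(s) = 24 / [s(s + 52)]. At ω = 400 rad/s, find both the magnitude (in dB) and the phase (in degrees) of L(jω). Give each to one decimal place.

|L| = -76.6 dB, ∠L = -172.6°

|j400 + 52| = √(400² + 52²) = 403.4
|j400| = 400
|L(j400)| = 24 / (403.4 × 400) = 0.00014875
20 log₁₀(0.00014875) = -76.55 dB
∠(j400 + 52) = arctan(400/52) = 82.59°
∠(j400) = 90.00°
∠L(j400) = − (82.59° + 90.00°) = -172.59°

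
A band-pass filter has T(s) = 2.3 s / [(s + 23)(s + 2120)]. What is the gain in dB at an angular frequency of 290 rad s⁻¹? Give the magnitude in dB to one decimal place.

-59.4 dB

|j290| = 290
|j290 + 23| = √(290² + 23²) = 290.9
|j290 + 2120| = √(290² + 2120²) = 2140
|T(j290)| = 2.3 × 290 / (290.9 × 2140) = 0.0010715
20 log₁₀(0.0010715) = -59.40 dB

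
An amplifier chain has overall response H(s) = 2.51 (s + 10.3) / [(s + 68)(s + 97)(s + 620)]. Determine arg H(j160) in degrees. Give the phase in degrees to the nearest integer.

∠(j160 + 10.3) = arctan(160/10.3) = 86.32°
∠(j160 + 68) = arctan(160/68) = 66.97°
∠(j160 + 97) = arctan(160/97) = 58.77°
∠(j160 + 620) = arctan(160/620) = 14.47°
∠H(j160) = 86.32° − (66.97° + 58.77° + 14.47°) = -53.90°

-54 deg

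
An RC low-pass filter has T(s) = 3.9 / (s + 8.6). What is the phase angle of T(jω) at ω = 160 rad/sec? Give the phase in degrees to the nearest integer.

∠(j160 + 8.6) = arctan(160/8.6) = 86.92°
∠T(j160) = −86.92° = -86.92°

-87°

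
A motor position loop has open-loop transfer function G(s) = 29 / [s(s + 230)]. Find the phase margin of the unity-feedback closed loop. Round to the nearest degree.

Gain crossover: |G(jω)| = 1 at ω ≈ 0.126 rad s⁻¹.
∠G(j0.126) = −90° − arctan(0.126/230) ≈ -90.03°
PM = 180° + (-90.03°) = 89.97°

90°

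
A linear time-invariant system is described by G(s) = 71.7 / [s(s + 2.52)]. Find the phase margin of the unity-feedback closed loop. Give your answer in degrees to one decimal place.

Gain crossover: |G(jω)| = 1 at ω ≈ 8.28 rad/s.
∠G(j8.28) = −90° − arctan(8.28/2.52) ≈ -163.08°
PM = 180° + (-163.08°) = 16.92°

16.9°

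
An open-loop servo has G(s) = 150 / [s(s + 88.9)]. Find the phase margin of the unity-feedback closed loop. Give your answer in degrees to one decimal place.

88.9 deg

Gain crossover: |G(jω)| = 1 at ω ≈ 1.69 rad s⁻¹.
∠G(j1.69) = −90° − arctan(1.69/88.9) ≈ -91.09°
PM = 180° + (-91.09°) = 88.91°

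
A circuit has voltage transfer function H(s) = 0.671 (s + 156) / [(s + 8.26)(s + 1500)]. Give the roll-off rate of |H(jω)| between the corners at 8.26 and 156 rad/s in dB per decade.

-20 dB/decade

In this band the factors already past their corner are: pole at 8.26; net slope = -20 dB/decade.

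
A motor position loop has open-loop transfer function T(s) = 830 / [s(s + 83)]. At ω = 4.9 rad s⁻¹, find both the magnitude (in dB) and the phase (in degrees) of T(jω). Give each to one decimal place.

|T| = 6.2 dB, ∠T = -93.4°

|j4.9 + 83| = √(4.9² + 83²) = 83.14
|j4.9| = 4.9
|T(j4.9)| = 830 / (83.14 × 4.9) = 2.0373
20 log₁₀(2.0373) = 6.18 dB
∠(j4.9 + 83) = arctan(4.9/83) = 3.38°
∠(j4.9) = 90.00°
∠T(j4.9) = − (3.38° + 90.00°) = -93.38°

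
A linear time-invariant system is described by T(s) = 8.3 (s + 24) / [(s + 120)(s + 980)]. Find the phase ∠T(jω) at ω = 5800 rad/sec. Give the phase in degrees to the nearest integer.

∠(j5800 + 24) = arctan(5800/24) = 89.76°
∠(j5800 + 120) = arctan(5800/120) = 88.81°
∠(j5800 + 980) = arctan(5800/980) = 80.41°
∠T(j5800) = 89.76° − (88.81° + 80.41°) = -79.46°

-79°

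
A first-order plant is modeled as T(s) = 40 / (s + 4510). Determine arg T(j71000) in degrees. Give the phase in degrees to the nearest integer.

∠(j71000 + 4510) = arctan(71000/4510) = 86.37°
∠T(j71000) = −86.37° = -86.37°

-86°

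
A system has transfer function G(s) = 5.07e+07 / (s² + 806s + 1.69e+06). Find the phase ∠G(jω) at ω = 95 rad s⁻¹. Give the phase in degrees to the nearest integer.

-3°

∠[(j95)² + 806(j95) + 1.69e+06] = ∠[1.681e+06 + j76570] = 2.61°
∠G(j95) = −2.61° = -2.61°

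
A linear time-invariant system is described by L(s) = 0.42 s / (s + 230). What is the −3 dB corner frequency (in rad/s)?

230 rad/s

For a single-pole high-pass, the −3 dB point is at the pole: ω = 230 rad/s.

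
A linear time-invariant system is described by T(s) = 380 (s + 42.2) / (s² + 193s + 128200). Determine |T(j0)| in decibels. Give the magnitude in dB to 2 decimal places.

-18.06 dB

T(0) = 380 × 42.2 / 128200 = 0.12509
20 log₁₀(0.12509) = -18.056 dB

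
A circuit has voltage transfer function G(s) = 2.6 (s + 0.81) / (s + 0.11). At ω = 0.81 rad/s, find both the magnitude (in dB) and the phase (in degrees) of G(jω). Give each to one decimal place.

|j0.81 + 0.81| = √(0.81² + 0.81²) = 1.146
|j0.81 + 0.11| = √(0.81² + 0.11²) = 0.8174
|G(j0.81)| = 2.6 × 1.146 / 0.8174 = 3.6435
20 log₁₀(3.6435) = 11.23 dB
∠(j0.81 + 0.81) = arctan(0.81/0.81) = 45.00°
∠(j0.81 + 0.11) = arctan(0.81/0.11) = 82.27°
∠G(j0.81) = 45.00° − 82.27° = -37.27°

|G| = 11.2 dB, ∠G = -37.3 deg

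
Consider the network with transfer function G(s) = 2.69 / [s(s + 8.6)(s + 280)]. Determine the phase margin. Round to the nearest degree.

Gain crossover: |G(jω)| = 1 at ω ≈ 0.00112 rad/s.
∠G(j0.00112) = −90° − arctan(0.00112/8.6) − arctan(0.00112/280) ≈ -90.01°
PM = 180° + (-90.01°) = 89.99°

90°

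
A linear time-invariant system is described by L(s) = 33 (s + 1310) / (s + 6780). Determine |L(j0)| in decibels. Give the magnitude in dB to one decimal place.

L(0) = 33 × 1310 / 6780 = 6.3761
20 log₁₀(6.3761) = 16.09 dB

16.1 dB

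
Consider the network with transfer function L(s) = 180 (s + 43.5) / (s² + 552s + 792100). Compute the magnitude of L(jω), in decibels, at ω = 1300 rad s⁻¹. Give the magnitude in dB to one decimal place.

-13.8 dB

|j1300 + 43.5| = √(1300² + 43.5²) = 1301
|(j1300)² + 552(j1300) + 792100| = |-8.979e+05 + j7.176e+05| = 1.149e+06
|L(j1300)| = 180 × 1301 / 1.149e+06 = 0.20369
20 log₁₀(0.20369) = -13.82 dB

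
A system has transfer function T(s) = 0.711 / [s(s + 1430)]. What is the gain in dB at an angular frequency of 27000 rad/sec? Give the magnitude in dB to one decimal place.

|j27000 + 1430| = √(27000² + 1430²) = 2.704e+04
|j27000| = 2.7e+04
|T(j27000)| = 0.711 / (2.704e+04 × 2.7e+04) = 9.7394e-10
20 log₁₀(9.7394e-10) = -180.23 dB

-180.2 dB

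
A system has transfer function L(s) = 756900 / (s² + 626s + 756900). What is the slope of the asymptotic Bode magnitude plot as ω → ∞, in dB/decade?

-40 dB/decade

With 0 zeros and 2 poles, the high-frequency asymptotic slope is 20 × (0 − 2) = -40 dB/decade.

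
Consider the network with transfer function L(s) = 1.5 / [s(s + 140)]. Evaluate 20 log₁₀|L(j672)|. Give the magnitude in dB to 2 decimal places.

|j672 + 140| = √(672² + 140²) = 686.4
|j672| = 672
|L(j672)| = 1.5 / (686.4 × 672) = 3.2518e-06
20 log₁₀(3.2518e-06) = -109.757 dB

-109.76 dB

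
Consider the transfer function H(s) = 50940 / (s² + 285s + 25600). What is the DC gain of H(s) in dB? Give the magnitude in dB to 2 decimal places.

5.98 dB

H(0) = 50940 / 25600 = 1.9898
20 log₁₀(1.9898) = 5.976 dB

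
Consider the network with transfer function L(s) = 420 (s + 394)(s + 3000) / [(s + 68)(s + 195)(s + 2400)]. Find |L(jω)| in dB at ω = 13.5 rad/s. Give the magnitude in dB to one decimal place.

23.7 dB

|j13.5 + 394| = √(13.5² + 394²) = 394.2
|j13.5 + 3000| = √(13.5² + 3000²) = 3000
|j13.5 + 68| = √(13.5² + 68²) = 69.33
|j13.5 + 195| = √(13.5² + 195²) = 195.5
|j13.5 + 2400| = √(13.5² + 2400²) = 2400
|L(j13.5)| = 420 × 394.2 × 3000 / (69.33 × 195.5 × 2400) = 15.273
20 log₁₀(15.273) = 23.68 dB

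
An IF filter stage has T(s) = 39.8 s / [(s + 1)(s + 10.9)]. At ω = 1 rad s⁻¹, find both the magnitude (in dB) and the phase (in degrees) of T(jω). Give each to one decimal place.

|j1| = 1
|j1 + 1| = √(1² + 1²) = 1.414
|j1 + 10.9| = √(1² + 10.9²) = 10.95
|T(j1)| = 39.8 × 1 / (1.414 × 10.95) = 2.5711
20 log₁₀(2.5711) = 8.20 dB
∠(j1) = 90.00°
∠(j1 + 1) = arctan(1/1) = 45.00°
∠(j1 + 10.9) = arctan(1/10.9) = 5.24°
∠T(j1) = 90.00° − (45.00° + 5.24°) = 39.76°

|T| = 8.2 dB, ∠T = 39.8 deg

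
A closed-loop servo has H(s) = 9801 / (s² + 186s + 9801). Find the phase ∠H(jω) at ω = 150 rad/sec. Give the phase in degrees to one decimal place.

-114.5°

∠[(j150)² + 186(j150) + 9801] = ∠[-12699 + j27900] = 114.47°
∠H(j150) = −114.47° = -114.47°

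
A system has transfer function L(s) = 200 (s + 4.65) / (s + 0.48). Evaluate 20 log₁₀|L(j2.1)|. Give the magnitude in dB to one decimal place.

|j2.1 + 4.65| = √(2.1² + 4.65²) = 5.102
|j2.1 + 0.48| = √(2.1² + 0.48²) = 2.154
|L(j2.1)| = 200 × 5.102 / 2.154 = 473.71
20 log₁₀(473.71) = 53.51 dB

53.5 dB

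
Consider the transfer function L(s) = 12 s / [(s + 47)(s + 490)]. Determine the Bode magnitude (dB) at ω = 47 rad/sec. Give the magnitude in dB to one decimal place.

|j47| = 47
|j47 + 47| = √(47² + 47²) = 66.47
|j47 + 490| = √(47² + 490²) = 492.2
|L(j47)| = 12 × 47 / (66.47 × 492.2) = 0.017238
20 log₁₀(0.017238) = -35.27 dB

-35.3 dB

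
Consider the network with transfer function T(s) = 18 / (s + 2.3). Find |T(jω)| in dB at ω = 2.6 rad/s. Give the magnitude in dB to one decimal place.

14.3 dB

|j2.6 + 2.3| = √(2.6² + 2.3²) = 3.471
|T(j2.6)| = 18 / 3.471 = 5.1854
20 log₁₀(5.1854) = 14.30 dB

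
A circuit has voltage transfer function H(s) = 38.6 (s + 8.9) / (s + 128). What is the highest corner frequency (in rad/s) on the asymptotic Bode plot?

128 rad/s

Break frequencies occur at each pole and zero magnitude: 8.9 rad/s, 128 rad/s.
The highest is 128 rad/s.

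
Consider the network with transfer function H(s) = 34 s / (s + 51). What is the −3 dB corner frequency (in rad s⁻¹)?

For a single-pole high-pass, the −3 dB point is at the pole: ω = 51 rad s⁻¹.

51 rad s⁻¹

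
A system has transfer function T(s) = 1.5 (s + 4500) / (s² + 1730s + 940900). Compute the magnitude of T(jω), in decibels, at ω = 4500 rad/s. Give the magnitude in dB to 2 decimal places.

-66.77 dB

|j4500 + 4500| = √(4500² + 4500²) = 6364
|(j4500)² + 1730(j4500) + 940900| = |-1.9309e+07 + j7.785e+06| = 2.082e+07
|T(j4500)| = 1.5 × 6364 / 2.082e+07 = 0.00045851
20 log₁₀(0.00045851) = -66.773 dB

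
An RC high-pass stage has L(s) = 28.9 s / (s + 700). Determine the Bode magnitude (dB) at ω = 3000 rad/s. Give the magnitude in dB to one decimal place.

29.0 dB

|j3000| = 3000
|j3000 + 700| = √(3000² + 700²) = 3081
|L(j3000)| = 28.9 × 3000 / 3081 = 28.144
20 log₁₀(28.144) = 28.99 dB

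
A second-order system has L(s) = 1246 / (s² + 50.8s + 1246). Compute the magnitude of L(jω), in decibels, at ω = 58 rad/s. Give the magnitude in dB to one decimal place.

-9.3 dB

|(j58)² + 50.8(j58) + 1246| = |-2118 + j2946.4| = 3629
|L(j58)| = 1246 / 3629 = 0.34338
20 log₁₀(0.34338) = -9.28 dB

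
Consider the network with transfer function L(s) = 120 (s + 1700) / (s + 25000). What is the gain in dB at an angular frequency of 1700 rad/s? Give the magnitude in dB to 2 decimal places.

|j1700 + 1700| = √(1700² + 1700²) = 2404
|j1700 + 25000| = √(1700² + 25000²) = 2.506e+04
|L(j1700)| = 120 × 2404 / 2.506e+04 = 11.513
20 log₁₀(11.513) = 21.224 dB

21.22 dB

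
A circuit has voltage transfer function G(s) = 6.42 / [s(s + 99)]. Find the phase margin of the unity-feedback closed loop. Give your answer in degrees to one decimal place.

90.0°

Gain crossover: |G(jω)| = 1 at ω ≈ 0.0648 rad/sec.
∠G(j0.0648) = −90° − arctan(0.0648/99) ≈ -90.04°
PM = 180° + (-90.04°) = 89.96°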